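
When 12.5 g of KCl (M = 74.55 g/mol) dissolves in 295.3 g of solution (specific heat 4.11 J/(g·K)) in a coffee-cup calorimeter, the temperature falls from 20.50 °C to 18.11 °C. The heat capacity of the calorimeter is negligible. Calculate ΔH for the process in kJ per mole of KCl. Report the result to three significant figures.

ΔH = 17.3 kJ/mol

|ΔT| = |18.11 − 20.50| = 2.39 °C
|q_surr| = (295.3 × 4.11) × 2.39 = 1213.683 × 2.39 = 2901 J
n(KCl) = 12.5 / 74.55 = 0.1677 mol
Temperature fell, so q_rxn = +|q_surr| = 2.901 kJ
ΔH = q_rxn / n = 17.30 kJ/mol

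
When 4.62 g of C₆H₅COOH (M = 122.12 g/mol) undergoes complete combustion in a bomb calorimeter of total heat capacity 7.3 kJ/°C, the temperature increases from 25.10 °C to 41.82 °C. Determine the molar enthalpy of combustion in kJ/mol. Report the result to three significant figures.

ΔT = 41.82 − 25.10 = 16.72 °C
q_cal = C_cal × ΔT = 7.3 × 16.72 = 122.056 kJ
n = 4.62 / 122.12 = 0.03783 mol
q_rxn = −q_cal = -122.056 kJ
ΔH = -122.056 / 0.03783 = -3226 kJ/mol

ΔH = -3230 kJ/mol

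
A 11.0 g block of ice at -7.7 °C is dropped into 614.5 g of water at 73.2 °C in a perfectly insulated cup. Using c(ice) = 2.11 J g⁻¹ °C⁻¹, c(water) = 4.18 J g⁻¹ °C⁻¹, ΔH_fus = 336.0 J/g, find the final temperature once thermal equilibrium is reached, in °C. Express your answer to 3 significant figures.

T_f = 70.4 °C

Heat to bring ice to 0 °C and melt it: q₁ = 11.0×2.11×7.7 + 11.0×336.0 = 3874.7 J
Heat the water can supply cooling to 0 °C: 614.5×4.18×73.2 = 188022 J > q₁, so all ice melts.
Energy balance: 614.5×4.18×(73.2 − T) = 3874.7 + 11.0×4.18×(T − 0)
2568.61(73.2 − T) = 3874.7 + 45.98 T
188022 − 3874.7 = 2614.59 T
T = 184147.3 / 2614.59 = 70.43 °C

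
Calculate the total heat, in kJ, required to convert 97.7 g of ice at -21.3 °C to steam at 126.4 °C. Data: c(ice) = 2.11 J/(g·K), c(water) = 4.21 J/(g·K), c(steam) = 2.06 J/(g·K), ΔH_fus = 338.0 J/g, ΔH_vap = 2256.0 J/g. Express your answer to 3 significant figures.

q = 304 kJ

q1 (heat ice -21.3→0.0 °C): 97.7 × 2.11 × 21.3 = 4391 J
q2 (melt at 0 °C): 97.7 × 338.0 = 33023 J
q3 (heat water 0.0→100.0 °C): 97.7 × 4.21 × 100.0 = 41132 J
q4 (vaporize at 100 °C): 97.7 × 2256.0 = 220411 J
q5 (heat steam 100.0→126.4 °C): 97.7 × 2.06 × 26.4 = 5313 J
Total: 4391 + 33023 + 41132 + 220411 + 5313 = 304270 J = 304 kJ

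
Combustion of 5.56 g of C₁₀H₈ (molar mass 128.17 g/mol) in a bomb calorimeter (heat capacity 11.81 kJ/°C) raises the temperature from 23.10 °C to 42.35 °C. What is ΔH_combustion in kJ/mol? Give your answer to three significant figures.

ΔT = 42.35 − 23.10 = 19.25 °C
q_cal = C_cal × ΔT = 11.81 × 19.25 = 227.3425 kJ
n = 5.56 / 128.17 = 0.04338 mol
q_rxn = −q_cal = -227.3425 kJ
ΔH = -227.3425 / 0.04338 = -5241 kJ/mol

ΔH = -5240 kJ/mol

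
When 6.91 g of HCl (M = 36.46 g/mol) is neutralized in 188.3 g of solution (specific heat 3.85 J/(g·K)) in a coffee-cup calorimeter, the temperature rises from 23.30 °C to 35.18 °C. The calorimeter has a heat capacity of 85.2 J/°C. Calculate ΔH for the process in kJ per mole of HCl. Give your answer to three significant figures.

|ΔT| = |35.18 − 23.30| = 11.88 °C
|q_surr| = (188.3 × 3.85 + 85.2) × 11.88 = 810.155 × 11.88 = 9625 J
n(HCl) = 6.91 / 36.46 = 0.1895 mol
Temperature rose, so q_rxn = −|q_surr| = -9.625 kJ
ΔH = q_rxn / n = -50.79 kJ/mol

ΔH = -50.8 kJ/mol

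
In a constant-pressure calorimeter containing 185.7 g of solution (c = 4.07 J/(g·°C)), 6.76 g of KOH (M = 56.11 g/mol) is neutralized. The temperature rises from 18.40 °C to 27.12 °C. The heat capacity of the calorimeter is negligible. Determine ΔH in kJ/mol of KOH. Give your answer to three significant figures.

|ΔT| = |27.12 − 18.40| = 8.72 °C
|q_surr| = (185.7 × 4.07) × 8.72 = 755.799 × 8.72 = 6591 J
n(KOH) = 6.76 / 56.11 = 0.1205 mol
Temperature rose, so q_rxn = −|q_surr| = -6.591 kJ
ΔH = q_rxn / n = -54.70 kJ/mol

ΔH = -54.7 kJ/mol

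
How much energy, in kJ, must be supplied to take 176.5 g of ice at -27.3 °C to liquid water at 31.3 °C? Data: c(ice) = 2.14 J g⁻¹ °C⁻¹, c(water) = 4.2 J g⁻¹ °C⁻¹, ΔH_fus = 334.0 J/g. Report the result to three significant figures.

q1 (heat ice -27.3→0.0 °C): 176.5 × 2.14 × 27.3 = 10311 J
q2 (melt at 0 °C): 176.5 × 334.0 = 58951 J
q3 (heat water 0.0→31.3 °C): 176.5 × 4.2 × 31.3 = 23203 J
Total: 10311 + 58951 + 23203 = 92465 J = 92.5 kJ

q = 92.5 kJ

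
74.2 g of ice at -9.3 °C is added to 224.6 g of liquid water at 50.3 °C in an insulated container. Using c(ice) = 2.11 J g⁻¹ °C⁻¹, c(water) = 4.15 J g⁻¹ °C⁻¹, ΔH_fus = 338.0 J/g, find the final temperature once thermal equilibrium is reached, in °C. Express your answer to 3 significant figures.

Heat to bring ice to 0 °C and melt it: q₁ = 74.2×2.11×9.3 + 74.2×338.0 = 26536 J
Heat the water can supply cooling to 0 °C: 224.6×4.15×50.3 = 46884.1 J > q₁, so all ice melts.
Energy balance: 224.6×4.15×(50.3 − T) = 26536 + 74.2×4.15×(T − 0)
932.09(50.3 − T) = 26536 + 307.93 T
46884.1 − 26536 = 1240.02 T
T = 20348.1 / 1240.02 = 16.41 °C

T_f = 16.4 °C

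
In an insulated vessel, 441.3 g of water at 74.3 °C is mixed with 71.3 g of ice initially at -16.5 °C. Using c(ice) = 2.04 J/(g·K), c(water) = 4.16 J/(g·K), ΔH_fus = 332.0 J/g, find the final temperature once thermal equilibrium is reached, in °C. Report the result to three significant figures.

Heat to bring ice to 0 °C and melt it: q₁ = 71.3×2.04×16.5 + 71.3×332.0 = 26072 J
Heat the water can supply cooling to 0 °C: 441.3×4.16×74.3 = 136401 J > q₁, so all ice melts.
Energy balance: 441.3×4.16×(74.3 − T) = 26072 + 71.3×4.16×(T − 0)
1835.808(74.3 − T) = 26072 + 296.608 T
136401 − 26072 = 2132.416 T
T = 110329 / 2132.416 = 51.74 °C

T_f = 51.7 °C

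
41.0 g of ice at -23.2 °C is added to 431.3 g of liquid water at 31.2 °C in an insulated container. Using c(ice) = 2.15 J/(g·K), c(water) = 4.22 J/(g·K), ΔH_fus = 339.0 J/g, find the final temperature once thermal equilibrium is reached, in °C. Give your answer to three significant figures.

Heat to bring ice to 0 °C and melt it: q₁ = 41.0×2.15×23.2 + 41.0×339.0 = 15944 J
Heat the water can supply cooling to 0 °C: 431.3×4.22×31.2 = 56786.7 J > q₁, so all ice melts.
Energy balance: 431.3×4.22×(31.2 − T) = 15944 + 41.0×4.22×(T − 0)
1820.086(31.2 − T) = 15944 + 173.02 T
56786.7 − 15944 = 1993.106 T
T = 40842.7 / 1993.106 = 20.49 °C

T_f = 20.5 °C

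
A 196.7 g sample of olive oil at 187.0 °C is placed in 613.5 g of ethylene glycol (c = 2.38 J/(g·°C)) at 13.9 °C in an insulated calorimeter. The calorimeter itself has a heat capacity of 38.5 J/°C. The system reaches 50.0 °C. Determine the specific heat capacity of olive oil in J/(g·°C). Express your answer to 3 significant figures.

q_gained = (613.5 × 2.38 + 38.5) × (50.0 − 13.9) = 54100 J
q_lost = 196.7 × c × (187.0 − 50.0) = 26947.9 c
Set equal: c = 54100 / 26947.9 = 2.01 J/(g·°C)

c = 2.01 J/(g·°C)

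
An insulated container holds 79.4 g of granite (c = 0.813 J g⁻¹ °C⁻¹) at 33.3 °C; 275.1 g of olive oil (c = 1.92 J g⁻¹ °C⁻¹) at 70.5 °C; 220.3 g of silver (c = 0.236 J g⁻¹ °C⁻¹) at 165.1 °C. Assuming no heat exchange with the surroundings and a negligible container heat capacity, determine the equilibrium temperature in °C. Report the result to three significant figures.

Σ mᵢcᵢ(T − Tᵢ) = 0  ⇒  T = Σ mᵢcᵢTᵢ / Σ mᵢcᵢ
Σ mᵢcᵢ = 79.4×0.813 + 275.1×1.92 + 220.3×0.236 = 644.7350
Σ mᵢcᵢTᵢ = 64.5522×33.3 + 528.192×70.5 + 51.9908×165.1 = 47971
T = 47971 / 644.7350 = 74.40 °C

T_f = 74.4 °C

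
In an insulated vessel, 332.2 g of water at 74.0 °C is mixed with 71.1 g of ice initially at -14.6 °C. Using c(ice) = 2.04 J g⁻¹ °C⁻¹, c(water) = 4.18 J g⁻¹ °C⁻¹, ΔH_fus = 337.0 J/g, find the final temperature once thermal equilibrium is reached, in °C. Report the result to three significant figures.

Heat to bring ice to 0 °C and melt it: q₁ = 71.1×2.04×14.6 + 71.1×337.0 = 26078 J
Heat the water can supply cooling to 0 °C: 332.2×4.18×74.0 = 102756 J > q₁, so all ice melts.
Energy balance: 332.2×4.18×(74.0 − T) = 26078 + 71.1×4.18×(T − 0)
1388.596(74.0 − T) = 26078 + 297.198 T
102756 − 26078 = 1685.794 T
T = 76678 / 1685.794 = 45.48 °C

T_f = 45.5 °C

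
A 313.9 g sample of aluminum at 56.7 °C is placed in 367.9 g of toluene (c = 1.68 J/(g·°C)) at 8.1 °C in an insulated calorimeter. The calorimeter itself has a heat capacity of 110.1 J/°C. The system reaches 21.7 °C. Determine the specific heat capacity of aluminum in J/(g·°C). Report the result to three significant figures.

c = 0.901 J/(g·°C)

q_gained = (367.9 × 1.68 + 110.1) × (21.7 − 8.1) = 9903 J
q_lost = 313.9 × c × (56.7 − 21.7) = 10986.5 c
Set equal: c = 9903 / 10986.5 = 0.901 J/(g·°C)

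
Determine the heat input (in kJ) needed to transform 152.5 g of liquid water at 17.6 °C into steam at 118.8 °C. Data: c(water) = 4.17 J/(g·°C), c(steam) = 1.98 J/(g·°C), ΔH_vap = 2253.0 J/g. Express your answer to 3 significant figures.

q = 402 kJ

q1 (heat water 17.6→100.0 °C): 152.5 × 4.17 × 82.4 = 52400 J
q2 (vaporize at 100 °C): 152.5 × 2253.0 = 343583 J
q3 (heat steam 100.0→118.8 °C): 152.5 × 1.98 × 18.8 = 5677 J
Total: 52400 + 343583 + 5677 = 401660 J = 402 kJ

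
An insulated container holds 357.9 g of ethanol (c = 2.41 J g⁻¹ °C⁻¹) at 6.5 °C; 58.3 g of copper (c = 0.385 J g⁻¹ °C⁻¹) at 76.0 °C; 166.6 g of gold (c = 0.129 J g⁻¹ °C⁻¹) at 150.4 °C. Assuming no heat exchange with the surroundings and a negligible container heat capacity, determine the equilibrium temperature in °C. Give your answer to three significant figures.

Σ mᵢcᵢ(T − Tᵢ) = 0  ⇒  T = Σ mᵢcᵢTᵢ / Σ mᵢcᵢ
Σ mᵢcᵢ = 357.9×2.41 + 58.3×0.385 + 166.6×0.129 = 906.4759
Σ mᵢcᵢTᵢ = 862.539×6.5 + 22.4455×76.0 + 21.4914×150.4 = 10545
T = 10545 / 906.4759 = 11.63 °C

T_f = 11.6 °C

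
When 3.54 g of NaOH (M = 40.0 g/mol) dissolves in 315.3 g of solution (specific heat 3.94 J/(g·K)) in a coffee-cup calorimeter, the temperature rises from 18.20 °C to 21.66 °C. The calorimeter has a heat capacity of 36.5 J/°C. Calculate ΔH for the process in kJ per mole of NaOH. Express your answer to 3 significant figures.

|ΔT| = |21.66 − 18.20| = 3.46 °C
|q_surr| = (315.3 × 3.94 + 36.5) × 3.46 = 1278.782 × 3.46 = 4425 J
n(NaOH) = 3.54 / 40.0 = 0.08850 mol
Temperature rose, so q_rxn = −|q_surr| = -4.425 kJ
ΔH = q_rxn / n = -50.00 kJ/mol

ΔH = -50.0 kJ/mol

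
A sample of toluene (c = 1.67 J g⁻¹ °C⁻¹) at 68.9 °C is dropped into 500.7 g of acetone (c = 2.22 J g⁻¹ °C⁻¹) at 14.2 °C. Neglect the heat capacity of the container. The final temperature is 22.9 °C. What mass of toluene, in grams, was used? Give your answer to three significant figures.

q_gained = (500.7 × 2.22) × (22.9 − 14.2) = 9671 J
q_lost = m × 1.67 × (68.9 − 22.9) = 76.82 m
m = 9671 / 76.82 = 126 g

m = 126 g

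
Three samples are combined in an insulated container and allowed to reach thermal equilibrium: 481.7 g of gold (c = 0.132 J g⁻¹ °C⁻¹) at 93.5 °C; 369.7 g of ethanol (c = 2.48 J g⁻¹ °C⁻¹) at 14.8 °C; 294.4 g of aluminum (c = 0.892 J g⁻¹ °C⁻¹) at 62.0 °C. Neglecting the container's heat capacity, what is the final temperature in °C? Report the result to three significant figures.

Σ mᵢcᵢ(T − Tᵢ) = 0  ⇒  T = Σ mᵢcᵢTᵢ / Σ mᵢcᵢ
Σ mᵢcᵢ = 481.7×0.132 + 369.7×2.48 + 294.4×0.892 = 1243.0452
Σ mᵢcᵢTᵢ = 63.5844×93.5 + 916.856×14.8 + 262.6048×62.0 = 35796
T = 35796 / 1243.0452 = 28.80 °C

T_f = 28.8 °C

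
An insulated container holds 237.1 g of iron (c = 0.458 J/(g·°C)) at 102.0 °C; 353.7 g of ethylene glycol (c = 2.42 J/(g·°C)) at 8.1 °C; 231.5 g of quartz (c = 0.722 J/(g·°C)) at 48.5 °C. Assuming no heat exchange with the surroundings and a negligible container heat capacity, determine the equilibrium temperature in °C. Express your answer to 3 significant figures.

Σ mᵢcᵢ(T − Tᵢ) = 0  ⇒  T = Σ mᵢcᵢTᵢ / Σ mᵢcᵢ
Σ mᵢcᵢ = 237.1×0.458 + 353.7×2.42 + 231.5×0.722 = 1131.6888
Σ mᵢcᵢTᵢ = 108.5918×102.0 + 855.954×8.1 + 167.143×48.5 = 26116
T = 26116 / 1131.6888 = 23.08 °C

T_f = 23.1 °C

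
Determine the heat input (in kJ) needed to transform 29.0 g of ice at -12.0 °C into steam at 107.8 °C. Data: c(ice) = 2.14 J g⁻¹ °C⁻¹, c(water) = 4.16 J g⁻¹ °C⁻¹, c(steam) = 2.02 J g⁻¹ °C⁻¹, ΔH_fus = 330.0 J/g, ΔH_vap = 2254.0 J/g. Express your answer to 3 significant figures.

q = 88.2 kJ

q1 (heat ice -12.0→0.0 °C): 29.0 × 2.14 × 12.0 = 745 J
q2 (melt at 0 °C): 29.0 × 330.0 = 9570 J
q3 (heat water 0.0→100.0 °C): 29.0 × 4.16 × 100.0 = 12064 J
q4 (vaporize at 100 °C): 29.0 × 2254.0 = 65366 J
q5 (heat steam 100.0→107.8 °C): 29.0 × 2.02 × 7.8 = 457 J
Total: 745 + 9570 + 12064 + 65366 + 457 = 88202 J = 88.2 kJ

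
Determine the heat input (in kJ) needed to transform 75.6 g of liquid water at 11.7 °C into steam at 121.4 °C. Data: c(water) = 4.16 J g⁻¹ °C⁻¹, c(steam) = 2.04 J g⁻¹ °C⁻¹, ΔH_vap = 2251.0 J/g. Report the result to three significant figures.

q = 201 kJ

q1 (heat water 11.7→100.0 °C): 75.6 × 4.16 × 88.3 = 27770 J
q2 (vaporize at 100 °C): 75.6 × 2251.0 = 170176 J
q3 (heat steam 100.0→121.4 °C): 75.6 × 2.04 × 21.4 = 3300 J
Total: 27770 + 170176 + 3300 = 201246 J = 201 kJ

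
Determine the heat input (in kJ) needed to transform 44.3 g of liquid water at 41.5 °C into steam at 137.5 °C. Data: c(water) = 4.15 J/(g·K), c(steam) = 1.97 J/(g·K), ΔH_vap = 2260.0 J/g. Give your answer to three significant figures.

q = 114 kJ

q1 (heat water 41.5→100.0 °C): 44.3 × 4.15 × 58.5 = 10755 J
q2 (vaporize at 100 °C): 44.3 × 2260.0 = 100118 J
q3 (heat steam 100.0→137.5 °C): 44.3 × 1.97 × 37.5 = 3273 J
Total: 10755 + 100118 + 3273 = 114146 J = 114 kJ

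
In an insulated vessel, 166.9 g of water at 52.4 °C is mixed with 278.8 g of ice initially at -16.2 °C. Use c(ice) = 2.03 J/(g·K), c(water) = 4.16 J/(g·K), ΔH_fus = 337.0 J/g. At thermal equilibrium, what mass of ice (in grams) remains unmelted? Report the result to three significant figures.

Heat to warm all ice to 0 °C: 278.8×2.03×16.2 = 9168.6 J
Heat released by water cooling to 0 °C: 166.9×4.16×52.4 = 36382 J
36382 J < 9168.6 + 278.8×337.0 = 103124.2 J, so not all ice melts; final T = 0 °C.
Heat left for melting: 36382 − 9168.6 = 27213.4 J
Mass melted = 27213.4 / 337.0 = 80.75 g
Ice remaining = 278.8 − 80.75 = 198.05 g

m_ice remaining = 198 g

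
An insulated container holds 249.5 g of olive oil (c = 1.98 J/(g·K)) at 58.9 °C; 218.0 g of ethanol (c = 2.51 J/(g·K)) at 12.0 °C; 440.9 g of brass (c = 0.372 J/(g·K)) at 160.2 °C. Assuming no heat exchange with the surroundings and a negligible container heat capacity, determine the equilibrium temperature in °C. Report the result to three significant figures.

T_f = 51.4 °C

Σ mᵢcᵢ(T − Tᵢ) = 0  ⇒  T = Σ mᵢcᵢTᵢ / Σ mᵢcᵢ
Σ mᵢcᵢ = 249.5×1.98 + 218.0×2.51 + 440.9×0.372 = 1205.2048
Σ mᵢcᵢTᵢ = 494.01×58.9 + 547.18×12.0 + 164.0148×160.2 = 61939
T = 61939 / 1205.2048 = 51.39 °C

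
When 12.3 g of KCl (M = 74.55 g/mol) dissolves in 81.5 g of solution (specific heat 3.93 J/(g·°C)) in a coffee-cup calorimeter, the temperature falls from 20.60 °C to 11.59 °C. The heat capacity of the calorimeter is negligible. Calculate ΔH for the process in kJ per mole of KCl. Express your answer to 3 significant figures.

|ΔT| = |11.59 − 20.60| = 9.01 °C
|q_surr| = (81.5 × 3.93) × 9.01 = 320.295 × 9.01 = 2886 J
n(KCl) = 12.3 / 74.55 = 0.1650 mol
Temperature fell, so q_rxn = +|q_surr| = 2.886 kJ
ΔH = q_rxn / n = 17.49 kJ/mol

ΔH = 17.5 kJ/mol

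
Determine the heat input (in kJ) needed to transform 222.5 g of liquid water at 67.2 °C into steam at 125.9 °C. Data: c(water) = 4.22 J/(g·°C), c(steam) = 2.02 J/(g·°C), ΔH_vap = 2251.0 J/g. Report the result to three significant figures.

q1 (heat water 67.2→100.0 °C): 222.5 × 4.22 × 32.8 = 30798 J
q2 (vaporize at 100 °C): 222.5 × 2251.0 = 500848 J
q3 (heat steam 100.0→125.9 °C): 222.5 × 2.02 × 25.9 = 11641 J
Total: 30798 + 500848 + 11641 = 543287 J = 543 kJ

q = 543 kJ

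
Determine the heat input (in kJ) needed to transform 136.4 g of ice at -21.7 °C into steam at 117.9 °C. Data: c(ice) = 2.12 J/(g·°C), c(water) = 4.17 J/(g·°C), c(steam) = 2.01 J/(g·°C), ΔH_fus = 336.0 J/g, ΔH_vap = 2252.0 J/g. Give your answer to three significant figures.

q = 421 kJ

q1 (heat ice -21.7→0.0 °C): 136.4 × 2.12 × 21.7 = 6275 J
q2 (melt at 0 °C): 136.4 × 336.0 = 45830 J
q3 (heat water 0.0→100.0 °C): 136.4 × 4.17 × 100.0 = 56879 J
q4 (vaporize at 100 °C): 136.4 × 2252.0 = 307173 J
q5 (heat steam 100.0→117.9 °C): 136.4 × 2.01 × 17.9 = 4908 J
Total: 6275 + 45830 + 56879 + 307173 + 4908 = 421065 J = 421 kJ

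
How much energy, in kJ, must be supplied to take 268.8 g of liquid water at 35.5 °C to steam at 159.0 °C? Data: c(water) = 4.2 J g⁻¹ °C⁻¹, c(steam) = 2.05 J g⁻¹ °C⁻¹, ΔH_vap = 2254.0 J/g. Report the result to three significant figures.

q = 711 kJ

q1 (heat water 35.5→100.0 °C): 268.8 × 4.2 × 64.5 = 72818 J
q2 (vaporize at 100 °C): 268.8 × 2254.0 = 605875 J
q3 (heat steam 100.0→159.0 °C): 268.8 × 2.05 × 59.0 = 32511 J
Total: 72818 + 605875 + 32511 = 711204 J = 711 kJ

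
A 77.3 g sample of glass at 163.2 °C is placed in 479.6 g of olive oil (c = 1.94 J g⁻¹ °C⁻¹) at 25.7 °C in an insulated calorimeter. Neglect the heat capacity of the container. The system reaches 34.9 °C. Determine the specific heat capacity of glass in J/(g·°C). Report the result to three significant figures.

q_gained = (479.6 × 1.94) × (34.9 − 25.7) = 8560 J
q_lost = 77.3 × c × (163.2 − 34.9) = 9917.59 c
Set equal: c = 8560 / 9917.59 = 0.863 J/(g·°C)

c = 0.863 J/(g·°C)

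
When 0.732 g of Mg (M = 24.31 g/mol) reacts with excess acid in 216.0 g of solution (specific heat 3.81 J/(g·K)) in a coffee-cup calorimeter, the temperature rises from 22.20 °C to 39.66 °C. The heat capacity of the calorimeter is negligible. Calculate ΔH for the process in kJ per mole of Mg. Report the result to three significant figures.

ΔH = -477 kJ/mol

|ΔT| = |39.66 − 22.20| = 17.46 °C
|q_surr| = (216.0 × 3.81) × 17.46 = 822.96 × 17.46 = 14370 J
n(Mg) = 0.732 / 24.31 = 0.03011 mol
Temperature rose, so q_rxn = −|q_surr| = -14.37 kJ
ΔH = q_rxn / n = -477.3 kJ/mol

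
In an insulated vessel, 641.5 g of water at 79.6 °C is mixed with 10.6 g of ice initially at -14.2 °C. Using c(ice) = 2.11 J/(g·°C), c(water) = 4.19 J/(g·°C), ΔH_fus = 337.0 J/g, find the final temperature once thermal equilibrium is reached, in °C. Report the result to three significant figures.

T_f = 76.9 °C

Heat to bring ice to 0 °C and melt it: q₁ = 10.6×2.11×14.2 + 10.6×337.0 = 3889.8 J
Heat the water can supply cooling to 0 °C: 641.5×4.19×79.6 = 213956 J > q₁, so all ice melts.
Energy balance: 641.5×4.19×(79.6 − T) = 3889.8 + 10.6×4.19×(T − 0)
2687.885(79.6 − T) = 3889.8 + 44.414 T
213956 − 3889.8 = 2732.299 T
T = 210066.2 / 2732.299 = 76.88 °C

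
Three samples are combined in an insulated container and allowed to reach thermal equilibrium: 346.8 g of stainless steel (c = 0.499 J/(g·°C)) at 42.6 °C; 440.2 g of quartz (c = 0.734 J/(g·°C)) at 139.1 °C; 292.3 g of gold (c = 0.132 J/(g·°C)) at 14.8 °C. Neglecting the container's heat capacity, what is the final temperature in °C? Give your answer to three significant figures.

Σ mᵢcᵢ(T − Tᵢ) = 0  ⇒  T = Σ mᵢcᵢTᵢ / Σ mᵢcᵢ
Σ mᵢcᵢ = 346.8×0.499 + 440.2×0.734 + 292.3×0.132 = 534.7436
Σ mᵢcᵢTᵢ = 173.0532×42.6 + 323.1068×139.1 + 38.5836×14.8 = 52887
T = 52887 / 534.7436 = 98.90 °C

T_f = 98.9 °C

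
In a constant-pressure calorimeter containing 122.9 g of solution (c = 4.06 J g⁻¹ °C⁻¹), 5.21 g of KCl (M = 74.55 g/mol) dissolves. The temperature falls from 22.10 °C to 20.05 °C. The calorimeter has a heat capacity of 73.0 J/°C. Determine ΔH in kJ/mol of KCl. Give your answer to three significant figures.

|ΔT| = |20.05 − 22.10| = 2.05 °C
|q_surr| = (122.9 × 4.06 + 73.0) × 2.05 = 571.974 × 2.05 = 1173 J
n(KCl) = 5.21 / 74.55 = 0.06989 mol
Temperature fell, so q_rxn = +|q_surr| = 1.173 kJ
ΔH = q_rxn / n = 16.78 kJ/mol

ΔH = 16.8 kJ/mol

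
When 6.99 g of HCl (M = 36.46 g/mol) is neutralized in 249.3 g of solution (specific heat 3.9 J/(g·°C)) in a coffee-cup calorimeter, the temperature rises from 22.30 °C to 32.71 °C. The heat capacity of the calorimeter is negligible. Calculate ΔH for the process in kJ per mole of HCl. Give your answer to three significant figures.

|ΔT| = |32.71 − 22.30| = 10.41 °C
|q_surr| = (249.3 × 3.9) × 10.41 = 972.27 × 10.41 = 10120 J
n(HCl) = 6.99 / 36.46 = 0.1917 mol
Temperature rose, so q_rxn = −|q_surr| = -10.12 kJ
ΔH = q_rxn / n = -52.79 kJ/mol

ΔH = -52.8 kJ/mol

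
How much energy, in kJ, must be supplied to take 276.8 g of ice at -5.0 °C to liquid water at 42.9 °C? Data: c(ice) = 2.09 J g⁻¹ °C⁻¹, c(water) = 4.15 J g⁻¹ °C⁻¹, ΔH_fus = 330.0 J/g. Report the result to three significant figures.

q1 (heat ice -5.0→0.0 °C): 276.8 × 2.09 × 5.0 = 2893 J
q2 (melt at 0 °C): 276.8 × 330.0 = 91344 J
q3 (heat water 0.0→42.9 °C): 276.8 × 4.15 × 42.9 = 49280 J
Total: 2893 + 91344 + 49280 = 143517 J = 144 kJ

q = 144 kJ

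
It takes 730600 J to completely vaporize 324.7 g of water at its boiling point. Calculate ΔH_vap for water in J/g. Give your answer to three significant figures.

ΔH_vap = 2250 J/g

ΔH_vap = q / m = 730600 / 324.7 = 2250 J/g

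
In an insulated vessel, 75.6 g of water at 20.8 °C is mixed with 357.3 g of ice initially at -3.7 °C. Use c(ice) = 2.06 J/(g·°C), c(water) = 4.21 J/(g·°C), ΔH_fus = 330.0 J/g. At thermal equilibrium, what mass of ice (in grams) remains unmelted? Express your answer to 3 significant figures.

Heat to warm all ice to 0 °C: 357.3×2.06×3.7 = 2723.3 J
Heat released by water cooling to 0 °C: 75.6×4.21×20.8 = 6620.1 J
6620.1 J < 2723.3 + 357.3×330.0 = 120632.3 J, so not all ice melts; final T = 0 °C.
Heat left for melting: 6620.1 − 2723.3 = 3896.8 J
Mass melted = 3896.8 / 330.0 = 11.81 g
Ice remaining = 357.3 − 11.81 = 345.49 g

m_ice remaining = 345 g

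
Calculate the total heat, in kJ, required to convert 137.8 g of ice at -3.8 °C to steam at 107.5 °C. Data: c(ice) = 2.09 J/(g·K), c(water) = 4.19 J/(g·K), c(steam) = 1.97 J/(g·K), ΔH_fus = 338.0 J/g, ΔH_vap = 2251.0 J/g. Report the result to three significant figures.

q = 418 kJ

q1 (heat ice -3.8→0.0 °C): 137.8 × 2.09 × 3.8 = 1094 J
q2 (melt at 0 °C): 137.8 × 338.0 = 46576 J
q3 (heat water 0.0→100.0 °C): 137.8 × 4.19 × 100.0 = 57738 J
q4 (vaporize at 100 °C): 137.8 × 2251.0 = 310188 J
q5 (heat steam 100.0→107.5 °C): 137.8 × 1.97 × 7.5 = 2036 J
Total: 1094 + 46576 + 57738 + 310188 + 2036 = 417632 J = 418 kJ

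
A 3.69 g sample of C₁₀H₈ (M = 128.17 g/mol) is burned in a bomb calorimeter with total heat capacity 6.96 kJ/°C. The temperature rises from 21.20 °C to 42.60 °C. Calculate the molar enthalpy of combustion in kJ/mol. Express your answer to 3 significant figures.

ΔH = -5170 kJ/mol

ΔT = 42.60 − 21.20 = 21.40 °C
q_cal = C_cal × ΔT = 6.96 × 21.40 = 148.944 kJ
n = 3.69 / 128.17 = 0.02879 mol
q_rxn = −q_cal = -148.944 kJ
ΔH = -148.944 / 0.02879 = -5173 kJ/mol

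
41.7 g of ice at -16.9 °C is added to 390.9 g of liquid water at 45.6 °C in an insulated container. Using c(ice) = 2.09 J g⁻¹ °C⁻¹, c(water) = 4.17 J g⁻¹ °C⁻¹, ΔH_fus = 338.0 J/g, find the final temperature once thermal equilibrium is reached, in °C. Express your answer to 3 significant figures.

Heat to bring ice to 0 °C and melt it: q₁ = 41.7×2.09×16.9 + 41.7×338.0 = 15567 J
Heat the water can supply cooling to 0 °C: 390.9×4.17×45.6 = 74330.4 J > q₁, so all ice melts.
Energy balance: 390.9×4.17×(45.6 − T) = 15567 + 41.7×4.17×(T − 0)
1630.053(45.6 − T) = 15567 + 173.889 T
74330.4 − 15567 = 1803.942 T
T = 58763.4 / 1803.942 = 32.57 °C

T_f = 32.6 °C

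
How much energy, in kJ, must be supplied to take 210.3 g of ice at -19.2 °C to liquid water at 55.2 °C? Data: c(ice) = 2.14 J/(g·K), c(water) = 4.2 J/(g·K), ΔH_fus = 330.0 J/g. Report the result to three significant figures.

q = 127 kJ

q1 (heat ice -19.2→0.0 °C): 210.3 × 2.14 × 19.2 = 8641 J
q2 (melt at 0 °C): 210.3 × 330.0 = 69399 J
q3 (heat water 0.0→55.2 °C): 210.3 × 4.2 × 55.2 = 48756 J
Total: 8641 + 69399 + 48756 = 126796 J = 127 kJ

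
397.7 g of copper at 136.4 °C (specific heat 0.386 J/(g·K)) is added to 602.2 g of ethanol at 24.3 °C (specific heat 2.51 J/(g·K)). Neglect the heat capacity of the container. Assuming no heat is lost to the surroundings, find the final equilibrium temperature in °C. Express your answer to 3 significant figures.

T_f = 34.6 °C

Heat lost by copper = heat gained by ethanol.
(397.7)(0.386)(136.4 − T) = (602.2)(2.51)(T − 24.3)
153.5122 (136.4 − T) = 1511.522 (T − 24.3)
20939 − 153.5122 T = 1511.522 T − 36730
57669 = 1665.0342 T
T = 34.64 °C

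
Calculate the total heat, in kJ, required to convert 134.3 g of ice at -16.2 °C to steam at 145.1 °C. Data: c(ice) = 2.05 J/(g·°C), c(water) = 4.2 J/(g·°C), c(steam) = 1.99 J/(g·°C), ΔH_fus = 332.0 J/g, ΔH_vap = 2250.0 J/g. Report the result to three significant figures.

q1 (heat ice -16.2→0.0 °C): 134.3 × 2.05 × 16.2 = 4460 J
q2 (melt at 0 °C): 134.3 × 332.0 = 44588 J
q3 (heat water 0.0→100.0 °C): 134.3 × 4.2 × 100.0 = 56406 J
q4 (vaporize at 100 °C): 134.3 × 2250.0 = 302175 J
q5 (heat steam 100.0→145.1 °C): 134.3 × 1.99 × 45.1 = 12053 J
Total: 4460 + 44588 + 56406 + 302175 + 12053 = 419682 J = 420 kJ

q = 420 kJ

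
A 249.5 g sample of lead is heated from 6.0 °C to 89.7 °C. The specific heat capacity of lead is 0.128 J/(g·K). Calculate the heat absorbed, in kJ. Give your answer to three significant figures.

q = 2.67 kJ

q = m c ΔT = 249.5 × 0.128 × (89.7 − 6.0)
q = 249.5 × 0.128 × 83.7 = 2673 J = 2.67 kJ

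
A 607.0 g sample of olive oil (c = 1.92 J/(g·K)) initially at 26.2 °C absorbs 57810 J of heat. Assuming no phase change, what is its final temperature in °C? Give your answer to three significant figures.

T_f = 75.8 °C

ΔT = q / (m c) = 57810 / (607.0 × 1.92) = 49.60 °C
T_f = 26.2 + 49.60 = 75.80 °C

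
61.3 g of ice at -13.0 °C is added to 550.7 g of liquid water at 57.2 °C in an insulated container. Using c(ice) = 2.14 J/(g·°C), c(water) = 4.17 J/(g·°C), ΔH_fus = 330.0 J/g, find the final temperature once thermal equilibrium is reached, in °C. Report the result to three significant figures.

T_f = 42.9 °C

Heat to bring ice to 0 °C and melt it: q₁ = 61.3×2.14×13.0 + 61.3×330.0 = 21934 J
Heat the water can supply cooling to 0 °C: 550.7×4.17×57.2 = 131355 J > q₁, so all ice melts.
Energy balance: 550.7×4.17×(57.2 − T) = 21934 + 61.3×4.17×(T − 0)
2296.419(57.2 − T) = 21934 + 255.621 T
131355 − 21934 = 2552.040 T
T = 109421 / 2552.040 = 42.88 °C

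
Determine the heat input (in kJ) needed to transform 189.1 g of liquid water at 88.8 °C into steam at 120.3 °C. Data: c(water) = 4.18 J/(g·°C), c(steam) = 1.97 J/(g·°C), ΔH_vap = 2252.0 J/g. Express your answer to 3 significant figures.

q = 442 kJ

q1 (heat water 88.8→100.0 °C): 189.1 × 4.18 × 11.2 = 8853 J
q2 (vaporize at 100 °C): 189.1 × 2252.0 = 425853 J
q3 (heat steam 100.0→120.3 °C): 189.1 × 1.97 × 20.3 = 7562 J
Total: 8853 + 425853 + 7562 = 442268 J = 442 kJ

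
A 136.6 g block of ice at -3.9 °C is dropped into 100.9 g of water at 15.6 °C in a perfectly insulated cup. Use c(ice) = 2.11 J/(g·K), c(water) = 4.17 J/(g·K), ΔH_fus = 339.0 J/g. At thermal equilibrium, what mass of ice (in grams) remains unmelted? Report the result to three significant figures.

m_ice remaining = 121 g

Heat to warm all ice to 0 °C: 136.6×2.11×3.9 = 1124.1 J
Heat released by water cooling to 0 °C: 100.9×4.17×15.6 = 6563.7 J
6563.7 J < 1124.1 + 136.6×339.0 = 47431.5 J, so not all ice melts; final T = 0 °C.
Heat left for melting: 6563.7 − 1124.1 = 5439.6 J
Mass melted = 5439.6 / 339.0 = 16.05 g
Ice remaining = 136.6 − 16.05 = 120.55 g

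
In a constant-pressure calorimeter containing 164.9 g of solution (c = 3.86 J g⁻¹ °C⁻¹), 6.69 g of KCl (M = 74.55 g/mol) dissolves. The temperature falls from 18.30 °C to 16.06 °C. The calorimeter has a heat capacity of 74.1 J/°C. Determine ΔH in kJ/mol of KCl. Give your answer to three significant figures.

ΔH = 17.7 kJ/mol

|ΔT| = |16.06 − 18.30| = 2.24 °C
|q_surr| = (164.9 × 3.86 + 74.1) × 2.24 = 710.614 × 2.24 = 1592 J
n(KCl) = 6.69 / 74.55 = 0.08974 mol
Temperature fell, so q_rxn = +|q_surr| = 1.592 kJ
ΔH = q_rxn / n = 17.74 kJ/mol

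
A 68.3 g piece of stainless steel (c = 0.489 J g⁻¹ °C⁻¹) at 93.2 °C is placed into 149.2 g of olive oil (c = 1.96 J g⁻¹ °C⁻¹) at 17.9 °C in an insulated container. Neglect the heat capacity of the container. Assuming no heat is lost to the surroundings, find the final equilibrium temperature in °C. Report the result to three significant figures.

T_f = 25.6 °C

Heat lost by stainless steel = heat gained by olive oil.
(68.3)(0.489)(93.2 − T) = (149.2)(1.96)(T − 17.9)
33.3987 (93.2 − T) = 292.432 (T − 17.9)
3112.8 − 33.3987 T = 292.432 T − 5234.5
8347.3 = 325.8307 T
T = 25.62 °C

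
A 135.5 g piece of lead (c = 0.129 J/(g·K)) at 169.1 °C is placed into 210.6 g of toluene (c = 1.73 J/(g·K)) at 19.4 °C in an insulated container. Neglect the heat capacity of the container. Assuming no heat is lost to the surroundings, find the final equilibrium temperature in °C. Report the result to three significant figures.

Heat lost by lead = heat gained by toluene.
(135.5)(0.129)(169.1 − T) = (210.6)(1.73)(T − 19.4)
17.4795 (169.1 − T) = 364.338 (T − 19.4)
2955.8 − 17.4795 T = 364.338 T − 7068.2
10024.0 = 381.8175 T
T = 26.25 °C

T_f = 26.3 °C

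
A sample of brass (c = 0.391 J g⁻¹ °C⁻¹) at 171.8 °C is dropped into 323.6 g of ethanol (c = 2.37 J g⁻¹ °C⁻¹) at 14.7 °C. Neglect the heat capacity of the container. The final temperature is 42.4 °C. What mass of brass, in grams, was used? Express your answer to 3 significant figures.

q_gained = (323.6 × 2.37) × (42.4 − 14.7) = 21240 J
q_lost = m × 0.391 × (171.8 − 42.4) = 50.5954 m
m = 21240 / 50.5954 = 420 g

m = 420 g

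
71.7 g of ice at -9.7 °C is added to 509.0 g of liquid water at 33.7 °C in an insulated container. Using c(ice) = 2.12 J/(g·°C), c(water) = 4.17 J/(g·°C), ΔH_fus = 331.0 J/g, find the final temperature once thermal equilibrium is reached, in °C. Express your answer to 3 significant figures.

Heat to bring ice to 0 °C and melt it: q₁ = 71.7×2.12×9.7 + 71.7×331.0 = 25207 J
Heat the water can supply cooling to 0 °C: 509.0×4.17×33.7 = 71529.3 J > q₁, so all ice melts.
Energy balance: 509.0×4.17×(33.7 − T) = 25207 + 71.7×4.17×(T − 0)
2122.53(33.7 − T) = 25207 + 298.989 T
71529.3 − 25207 = 2421.519 T
T = 46322.3 / 2421.519 = 19.13 °C

T_f = 19.1 °C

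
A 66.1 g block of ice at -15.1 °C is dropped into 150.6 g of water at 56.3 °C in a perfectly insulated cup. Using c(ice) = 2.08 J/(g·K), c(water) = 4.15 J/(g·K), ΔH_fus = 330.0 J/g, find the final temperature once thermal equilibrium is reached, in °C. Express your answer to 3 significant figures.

T_f = 12.6 °C

Heat to bring ice to 0 °C and melt it: q₁ = 66.1×2.08×15.1 + 66.1×330.0 = 23889 J
Heat the water can supply cooling to 0 °C: 150.6×4.15×56.3 = 35186.9 J > q₁, so all ice melts.
Energy balance: 150.6×4.15×(56.3 − T) = 23889 + 66.1×4.15×(T − 0)
624.99(56.3 − T) = 23889 + 274.315 T
35186.9 − 23889 = 899.305 T
T = 11297.9 / 899.305 = 12.56 °C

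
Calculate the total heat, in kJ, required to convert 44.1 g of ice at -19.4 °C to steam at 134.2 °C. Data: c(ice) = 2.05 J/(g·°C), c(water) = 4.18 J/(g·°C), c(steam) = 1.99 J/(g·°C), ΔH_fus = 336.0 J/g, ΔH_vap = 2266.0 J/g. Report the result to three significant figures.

q1 (heat ice -19.4→0.0 °C): 44.1 × 2.05 × 19.4 = 1754 J
q2 (melt at 0 °C): 44.1 × 336.0 = 14818 J
q3 (heat water 0.0→100.0 °C): 44.1 × 4.18 × 100.0 = 18434 J
q4 (vaporize at 100 °C): 44.1 × 2266.0 = 99931 J
q5 (heat steam 100.0→134.2 °C): 44.1 × 1.99 × 34.2 = 3001 J
Total: 1754 + 14818 + 18434 + 99931 + 3001 = 137938 J = 138 kJ

q = 138 kJ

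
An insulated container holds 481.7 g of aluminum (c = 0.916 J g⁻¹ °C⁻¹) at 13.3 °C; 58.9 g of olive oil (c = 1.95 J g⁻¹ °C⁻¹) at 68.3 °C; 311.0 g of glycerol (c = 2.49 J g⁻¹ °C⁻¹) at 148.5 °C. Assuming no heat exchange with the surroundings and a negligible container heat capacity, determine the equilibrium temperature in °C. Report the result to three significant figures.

Σ mᵢcᵢ(T − Tᵢ) = 0  ⇒  T = Σ mᵢcᵢTᵢ / Σ mᵢcᵢ
Σ mᵢcᵢ = 481.7×0.916 + 58.9×1.95 + 311.0×2.49 = 1330.4822
Σ mᵢcᵢTᵢ = 441.2372×13.3 + 114.855×68.3 + 774.39×148.5 = 128710
T = 128710 / 1330.4822 = 96.74 °C

T_f = 96.7 °C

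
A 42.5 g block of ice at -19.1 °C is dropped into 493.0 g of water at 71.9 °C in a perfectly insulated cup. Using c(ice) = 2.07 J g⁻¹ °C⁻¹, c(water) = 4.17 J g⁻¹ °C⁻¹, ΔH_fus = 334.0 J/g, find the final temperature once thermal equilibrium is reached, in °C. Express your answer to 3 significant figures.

Heat to bring ice to 0 °C and melt it: q₁ = 42.5×2.07×19.1 + 42.5×334.0 = 15875 J
Heat the water can supply cooling to 0 °C: 493.0×4.17×71.9 = 147813 J > q₁, so all ice melts.
Energy balance: 493.0×4.17×(71.9 − T) = 15875 + 42.5×4.17×(T − 0)
2055.81(71.9 − T) = 15875 + 177.225 T
147813 − 15875 = 2233.035 T
T = 131938 / 2233.035 = 59.08 °C

T_f = 59.1 °C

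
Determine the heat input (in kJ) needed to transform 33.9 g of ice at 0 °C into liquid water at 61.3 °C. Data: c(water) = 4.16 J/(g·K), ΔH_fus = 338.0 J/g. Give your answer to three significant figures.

q = 20.1 kJ

q1 (melt at 0 °C): 33.9 × 338.0 = 11458 J
q2 (heat water 0.0→61.3 °C): 33.9 × 4.16 × 61.3 = 8645 J
Total: 11458 + 8645 = 20103 J = 20.1 kJ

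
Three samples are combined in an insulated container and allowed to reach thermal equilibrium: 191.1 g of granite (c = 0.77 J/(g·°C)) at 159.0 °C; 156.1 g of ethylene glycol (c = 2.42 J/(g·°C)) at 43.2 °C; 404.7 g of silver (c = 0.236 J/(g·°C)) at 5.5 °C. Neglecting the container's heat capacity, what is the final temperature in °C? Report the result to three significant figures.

T_f = 64.9 °C

Σ mᵢcᵢ(T − Tᵢ) = 0  ⇒  T = Σ mᵢcᵢTᵢ / Σ mᵢcᵢ
Σ mᵢcᵢ = 191.1×0.77 + 156.1×2.42 + 404.7×0.236 = 620.4182
Σ mᵢcᵢTᵢ = 147.147×159.0 + 377.762×43.2 + 95.5092×5.5 = 40241
T = 40241 / 620.4182 = 64.86 °C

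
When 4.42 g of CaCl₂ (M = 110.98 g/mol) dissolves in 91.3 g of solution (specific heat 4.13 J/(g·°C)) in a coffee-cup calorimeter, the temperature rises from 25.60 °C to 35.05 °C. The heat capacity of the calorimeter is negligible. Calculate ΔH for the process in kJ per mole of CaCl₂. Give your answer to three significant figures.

|ΔT| = |35.05 − 25.60| = 9.45 °C
|q_surr| = (91.3 × 4.13) × 9.45 = 377.069 × 9.45 = 3563 J
n(CaCl₂) = 4.42 / 110.98 = 0.03983 mol
Temperature rose, so q_rxn = −|q_surr| = -3.563 kJ
ΔH = q_rxn / n = -89.46 kJ/mol

ΔH = -89.5 kJ/mol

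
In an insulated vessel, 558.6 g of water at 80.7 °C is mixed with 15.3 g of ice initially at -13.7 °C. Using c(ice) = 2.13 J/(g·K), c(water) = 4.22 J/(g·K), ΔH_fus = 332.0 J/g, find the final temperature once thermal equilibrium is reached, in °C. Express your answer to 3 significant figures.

Heat to bring ice to 0 °C and melt it: q₁ = 15.3×2.13×13.7 + 15.3×332.0 = 5526.1 J
Heat the water can supply cooling to 0 °C: 558.6×4.22×80.7 = 190233 J > q₁, so all ice melts.
Energy balance: 558.6×4.22×(80.7 − T) = 5526.1 + 15.3×4.22×(T − 0)
2357.292(80.7 − T) = 5526.1 + 64.566 T
190233 − 5526.1 = 2421.858 T
T = 184706.9 / 2421.858 = 76.27 °C

T_f = 76.3 °C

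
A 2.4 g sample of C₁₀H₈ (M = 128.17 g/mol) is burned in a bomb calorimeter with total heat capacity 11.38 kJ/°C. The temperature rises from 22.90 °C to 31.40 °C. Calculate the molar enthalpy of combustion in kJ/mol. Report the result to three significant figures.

ΔT = 31.40 − 22.90 = 8.50 °C
q_cal = C_cal × ΔT = 11.38 × 8.50 = 96.73 kJ
n = 2.4 / 128.17 = 0.018725 mol
q_rxn = −q_cal = -96.73 kJ
ΔH = -96.73 / 0.018725 = -5166 kJ/mol

ΔH = -5170 kJ/mol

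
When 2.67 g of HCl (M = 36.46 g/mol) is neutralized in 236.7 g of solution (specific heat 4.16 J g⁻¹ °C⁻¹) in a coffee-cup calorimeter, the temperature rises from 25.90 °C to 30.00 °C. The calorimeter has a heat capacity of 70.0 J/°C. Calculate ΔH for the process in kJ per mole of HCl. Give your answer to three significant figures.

ΔH = -59.0 kJ/mol

|ΔT| = |30.00 − 25.90| = 4.10 °C
|q_surr| = (236.7 × 4.16 + 70.0) × 4.10 = 1054.672 × 4.10 = 4324 J
n(HCl) = 2.67 / 36.46 = 0.07323 mol
Temperature rose, so q_rxn = −|q_surr| = -4.324 kJ
ΔH = q_rxn / n = -59.047 kJ/mol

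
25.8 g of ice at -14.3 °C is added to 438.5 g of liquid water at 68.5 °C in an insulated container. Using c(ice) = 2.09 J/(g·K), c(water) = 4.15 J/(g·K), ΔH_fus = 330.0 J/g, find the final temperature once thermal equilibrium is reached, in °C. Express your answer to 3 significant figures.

T_f = 59.9 °C

Heat to bring ice to 0 °C and melt it: q₁ = 25.8×2.09×14.3 + 25.8×330.0 = 9285.1 J
Heat the water can supply cooling to 0 °C: 438.5×4.15×68.5 = 124655 J > q₁, so all ice melts.
Energy balance: 438.5×4.15×(68.5 − T) = 9285.1 + 25.8×4.15×(T − 0)
1819.775(68.5 − T) = 9285.1 + 107.07 T
124655 − 9285.1 = 1926.845 T
T = 115369.9 / 1926.845 = 59.88 °C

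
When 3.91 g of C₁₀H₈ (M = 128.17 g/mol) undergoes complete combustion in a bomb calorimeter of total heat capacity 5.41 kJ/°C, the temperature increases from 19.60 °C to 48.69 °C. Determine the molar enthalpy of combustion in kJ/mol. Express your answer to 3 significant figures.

ΔH = -5160 kJ/mol

ΔT = 48.69 − 19.60 = 29.09 °C
q_cal = C_cal × ΔT = 5.41 × 29.09 = 157.3769 kJ
n = 3.91 / 128.17 = 0.03051 mol
q_rxn = −q_cal = -157.3769 kJ
ΔH = -157.3769 / 0.03051 = -5158 kJ/mol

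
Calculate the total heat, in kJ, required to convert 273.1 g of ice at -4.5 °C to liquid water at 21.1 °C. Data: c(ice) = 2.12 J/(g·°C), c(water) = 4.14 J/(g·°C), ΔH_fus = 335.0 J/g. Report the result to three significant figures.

q = 118 kJ

q1 (heat ice -4.5→0.0 °C): 273.1 × 2.12 × 4.5 = 2605 J
q2 (melt at 0 °C): 273.1 × 335.0 = 91489 J
q3 (heat water 0.0→21.1 °C): 273.1 × 4.14 × 21.1 = 23856 J
Total: 2605 + 91489 + 23856 = 117950 J = 118 kJ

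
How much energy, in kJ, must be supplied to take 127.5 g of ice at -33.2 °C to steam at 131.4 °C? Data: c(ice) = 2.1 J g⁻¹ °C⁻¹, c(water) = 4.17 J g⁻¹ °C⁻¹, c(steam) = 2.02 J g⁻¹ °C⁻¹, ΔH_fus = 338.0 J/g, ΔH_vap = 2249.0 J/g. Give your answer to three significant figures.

q1 (heat ice -33.2→0.0 °C): 127.5 × 2.1 × 33.2 = 8889 J
q2 (melt at 0 °C): 127.5 × 338.0 = 43095 J
q3 (heat water 0.0→100.0 °C): 127.5 × 4.17 × 100.0 = 53168 J
q4 (vaporize at 100 °C): 127.5 × 2249.0 = 286748 J
q5 (heat steam 100.0→131.4 °C): 127.5 × 2.02 × 31.4 = 8087 J
Total: 8889 + 43095 + 53168 + 286748 + 8087 = 399987 J = 400 kJ

q = 400 kJ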